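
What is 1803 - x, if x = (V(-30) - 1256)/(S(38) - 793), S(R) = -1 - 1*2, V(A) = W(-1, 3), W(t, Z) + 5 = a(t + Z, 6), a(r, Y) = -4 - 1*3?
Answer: 358480/199 ≈ 1801.4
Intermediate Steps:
a(r, Y) = -7 (a(r, Y) = -4 - 3 = -7)
W(t, Z) = -12 (W(t, Z) = -5 - 7 = -12)
V(A) = -12
S(R) = -3 (S(R) = -1 - 2 = -3)
x = 317/199 (x = (-12 - 1256)/(-3 - 793) = -1268/(-796) = -1268*(-1/796) = 317/199 ≈ 1.5930)
1803 - x = 1803 - 1*317/199 = 1803 - 317/199 = 358480/199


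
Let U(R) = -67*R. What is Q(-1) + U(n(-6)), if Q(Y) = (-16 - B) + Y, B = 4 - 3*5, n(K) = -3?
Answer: 195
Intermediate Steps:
B = -11 (B = 4 - 15 = -11)
Q(Y) = -5 + Y (Q(Y) = (-16 - 1*(-11)) + Y = (-16 + 11) + Y = -5 + Y)
Q(-1) + U(n(-6)) = (-5 - 1) - 67*(-3) = -6 + 201 = 195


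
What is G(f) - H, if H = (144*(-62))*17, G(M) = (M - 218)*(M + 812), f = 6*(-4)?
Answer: -38920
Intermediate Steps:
f = -24
G(M) = (-218 + M)*(812 + M)
H = -151776 (H = -8928*17 = -151776)
G(f) - H = (-177016 + (-24)² + 594*(-24)) - 1*(-151776) = (-177016 + 576 - 14256) + 151776 = -190696 + 151776 = -38920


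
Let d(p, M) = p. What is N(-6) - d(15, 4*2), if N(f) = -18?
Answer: -33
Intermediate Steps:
N(-6) - d(15, 4*2) = -18 - 1*15 = -18 - 15 = -33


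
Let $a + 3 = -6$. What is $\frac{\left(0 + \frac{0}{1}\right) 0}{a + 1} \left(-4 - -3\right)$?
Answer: $0$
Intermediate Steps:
$a = -9$ ($a = -3 - 6 = -9$)
$\frac{\left(0 + \frac{0}{1}\right) 0}{a + 1} \left(-4 - -3\right) = \frac{\left(0 + \frac{0}{1}\right) 0}{-9 + 1} \left(-4 - -3\right) = \frac{\left(0 + 0 \cdot 1\right) 0}{-8} \left(-4 + 3\right) = - \frac{\left(0 + 0\right) 0}{8} \left(-1\right) = - \frac{0 \cdot 0}{8} \left(-1\right) = \left(- \frac{1}{8}\right) 0 \left(-1\right) = 0 \left(-1\right) = 0$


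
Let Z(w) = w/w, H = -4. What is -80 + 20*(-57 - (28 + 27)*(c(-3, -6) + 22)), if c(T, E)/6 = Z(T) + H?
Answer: -5620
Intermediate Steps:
Z(w) = 1
c(T, E) = -18 (c(T, E) = 6*(1 - 4) = 6*(-3) = -18)
-80 + 20*(-57 - (28 + 27)*(c(-3, -6) + 22)) = -80 + 20*(-57 - (28 + 27)*(-18 + 22)) = -80 + 20*(-57 - 55*4) = -80 + 20*(-57 - 1*220) = -80 + 20*(-57 - 220) = -80 + 20*(-277) = -80 - 5540 = -5620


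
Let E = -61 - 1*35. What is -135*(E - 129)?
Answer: 30375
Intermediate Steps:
E = -96 (E = -61 - 35 = -96)
-135*(E - 129) = -135*(-96 - 129) = -135*(-225) = 30375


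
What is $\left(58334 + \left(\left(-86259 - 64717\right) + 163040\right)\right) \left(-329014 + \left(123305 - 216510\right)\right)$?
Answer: $-29723373162$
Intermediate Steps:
$\left(58334 + \left(\left(-86259 - 64717\right) + 163040\right)\right) \left(-329014 + \left(123305 - 216510\right)\right) = \left(58334 + \left(-150976 + 163040\right)\right) \left(-329014 - 93205\right) = \left(58334 + 12064\right) \left(-422219\right) = 70398 \left(-422219\right) = -29723373162$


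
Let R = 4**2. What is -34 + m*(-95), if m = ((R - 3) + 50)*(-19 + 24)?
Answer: -29959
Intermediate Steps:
R = 16
m = 315 (m = ((16 - 3) + 50)*(-19 + 24) = (13 + 50)*5 = 63*5 = 315)
-34 + m*(-95) = -34 + 315*(-95) = -34 - 29925 = -29959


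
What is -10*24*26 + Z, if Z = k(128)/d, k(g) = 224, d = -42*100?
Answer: -468004/75 ≈ -6240.1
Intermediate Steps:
d = -4200
Z = -4/75 (Z = 224/(-4200) = 224*(-1/4200) = -4/75 ≈ -0.053333)
-10*24*26 + Z = -10*24*26 - 4/75 = -240*26 - 4/75 = -6240 - 4/75 = -468004/75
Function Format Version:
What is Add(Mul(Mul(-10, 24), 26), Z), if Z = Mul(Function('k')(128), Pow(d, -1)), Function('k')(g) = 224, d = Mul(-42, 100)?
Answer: Rational(-468004, 75) ≈ -6240.1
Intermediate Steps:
d = -4200
Z = Rational(-4, 75) (Z = Mul(224, Pow(-4200, -1)) = Mul(224, Rational(-1, 4200)) = Rational(-4, 75) ≈ -0.053333)
Add(Mul(Mul(-10, 24), 26), Z) = Add(Mul(Mul(-10, 24), 26), Rational(-4, 75)) = Add(Mul(-240, 26), Rational(-4, 75)) = Add(-6240, Rational(-4, 75)) = Rational(-468004, 75)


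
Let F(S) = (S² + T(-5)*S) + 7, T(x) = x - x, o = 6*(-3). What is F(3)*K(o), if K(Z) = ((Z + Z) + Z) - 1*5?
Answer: -944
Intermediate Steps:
o = -18
T(x) = 0
F(S) = 7 + S² (F(S) = (S² + 0*S) + 7 = (S² + 0) + 7 = S² + 7 = 7 + S²)
K(Z) = -5 + 3*Z (K(Z) = (2*Z + Z) - 5 = 3*Z - 5 = -5 + 3*Z)
F(3)*K(o) = (7 + 3²)*(-5 + 3*(-18)) = (7 + 9)*(-5 - 54) = 16*(-59) = -944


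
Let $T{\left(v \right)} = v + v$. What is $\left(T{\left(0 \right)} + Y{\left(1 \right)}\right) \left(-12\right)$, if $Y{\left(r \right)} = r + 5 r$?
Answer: $-72$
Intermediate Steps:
$T{\left(v \right)} = 2 v$
$Y{\left(r \right)} = 6 r$
$\left(T{\left(0 \right)} + Y{\left(1 \right)}\right) \left(-12\right) = \left(2 \cdot 0 + 6 \cdot 1\right) \left(-12\right) = \left(0 + 6\right) \left(-12\right) = 6 \left(-12\right) = -72$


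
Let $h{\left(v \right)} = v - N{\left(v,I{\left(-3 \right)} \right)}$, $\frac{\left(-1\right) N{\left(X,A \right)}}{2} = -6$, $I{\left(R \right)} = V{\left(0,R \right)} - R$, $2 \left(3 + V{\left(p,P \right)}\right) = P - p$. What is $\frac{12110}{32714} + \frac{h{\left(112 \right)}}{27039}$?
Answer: $\frac{165356845}{442276923} \approx 0.37388$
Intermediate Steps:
$V{\left(p,P \right)} = -3 + \frac{P}{2} - \frac{p}{2}$ ($V{\left(p,P \right)} = -3 + \frac{P - p}{2} = -3 + \left(\frac{P}{2} - \frac{p}{2}\right) = -3 + \frac{P}{2} - \frac{p}{2}$)
$I{\left(R \right)} = -3 - \frac{R}{2}$ ($I{\left(R \right)} = \left(-3 + \frac{R}{2} - 0\right) - R = \left(-3 + \frac{R}{2} + 0\right) - R = \left(-3 + \frac{R}{2}\right) - R = -3 - \frac{R}{2}$)
$N{\left(X,A \right)} = 12$ ($N{\left(X,A \right)} = \left(-2\right) \left(-6\right) = 12$)
$h{\left(v \right)} = -12 + v$ ($h{\left(v \right)} = v - 12 = -12 + v$)
$\frac{12110}{32714} + \frac{h{\left(112 \right)}}{27039} = \frac{12110}{32714} + \frac{-12 + 112}{27039} = 12110 \cdot \frac{1}{32714} + 100 \cdot \frac{1}{27039} = \frac{6055}{16357} + \frac{100}{27039} = \frac{165356845}{442276923}$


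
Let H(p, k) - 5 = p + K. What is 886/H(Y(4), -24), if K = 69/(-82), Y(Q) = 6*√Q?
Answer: 72652/1325 ≈ 54.832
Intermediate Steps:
K = -69/82 (K = 69*(-1/82) = -69/82 ≈ -0.84146)
H(p, k) = 341/82 + p (H(p, k) = 5 + (p - 69/82) = 5 + (-69/82 + p) = 341/82 + p)
886/H(Y(4), -24) = 886/(341/82 + 6*√4) = 886/(341/82 + 6*2) = 886/(341/82 + 12) = 886/(1325/82) = 886*(82/1325) = 72652/1325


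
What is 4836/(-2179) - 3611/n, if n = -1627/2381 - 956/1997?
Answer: 37386248801453/12039748545 ≈ 3105.2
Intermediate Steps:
n = -5525355/4754857 (n = -1627*1/2381 - 956*1/1997 = -1627/2381 - 956/1997 = -5525355/4754857 ≈ -1.1620)
4836/(-2179) - 3611/n = 4836/(-2179) - 3611/(-5525355/4754857) = 4836*(-1/2179) - 3611*(-4754857/5525355) = -4836/2179 + 17169788627/5525355 = 37386248801453/12039748545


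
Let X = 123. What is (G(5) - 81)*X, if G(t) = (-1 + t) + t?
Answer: -8856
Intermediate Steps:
G(t) = -1 + 2*t
(G(5) - 81)*X = ((-1 + 2*5) - 81)*123 = ((-1 + 10) - 81)*123 = (9 - 81)*123 = -72*123 = -8856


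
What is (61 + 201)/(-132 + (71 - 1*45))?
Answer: -131/53 ≈ -2.4717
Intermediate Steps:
(61 + 201)/(-132 + (71 - 1*45)) = 262/(-132 + (71 - 45)) = 262/(-132 + 26) = 262/(-106) = 262*(-1/106) = -131/53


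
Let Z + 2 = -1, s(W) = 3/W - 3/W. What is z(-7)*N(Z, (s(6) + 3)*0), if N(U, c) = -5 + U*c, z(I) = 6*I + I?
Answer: 245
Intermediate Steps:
s(W) = 0
Z = -3 (Z = -2 - 1 = -3)
z(I) = 7*I
z(-7)*N(Z, (s(6) + 3)*0) = (7*(-7))*(-5 - 3*(0 + 3)*0) = -49*(-5 - 9*0) = -49*(-5 - 3*0) = -49*(-5 + 0) = -49*(-5) = 245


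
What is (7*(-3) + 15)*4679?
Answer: -28074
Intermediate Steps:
(7*(-3) + 15)*4679 = (-21 + 15)*4679 = -6*4679 = -28074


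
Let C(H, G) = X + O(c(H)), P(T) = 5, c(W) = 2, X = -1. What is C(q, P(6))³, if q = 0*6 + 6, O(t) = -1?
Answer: -8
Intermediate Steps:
q = 6 (q = 0 + 6 = 6)
C(H, G) = -2 (C(H, G) = -1 - 1 = -2)
C(q, P(6))³ = (-2)³ = -8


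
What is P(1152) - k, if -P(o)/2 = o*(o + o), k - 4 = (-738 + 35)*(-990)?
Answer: -6004390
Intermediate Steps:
k = 695974 (k = 4 + (-738 + 35)*(-990) = 4 - 703*(-990) = 4 + 695970 = 695974)
P(o) = -4*o² (P(o) = -2*o*(o + o) = -2*o*2*o = -4*o²)
P(1152) - k = -4*1152² - 1*695974 = -4*1327104 - 695974 = -5308416 - 695974 = -6004390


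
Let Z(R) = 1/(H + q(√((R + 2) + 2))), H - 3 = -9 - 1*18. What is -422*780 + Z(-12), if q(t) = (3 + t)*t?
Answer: (-10533121*I - 1974960*√2)/(2*(3*√2 + 16*I)) ≈ -3.2916e+5 - 0.0077515*I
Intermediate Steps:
q(t) = t*(3 + t)
H = -24 (H = 3 + (-9 - 1*18) = 3 + (-9 - 18) = 3 - 27 = -24)
Z(R) = 1/(-24 + √(4 + R)*(3 + √(4 + R))) (Z(R) = 1/(-24 + √((R + 2) + 2)*(3 + √((R + 2) + 2))) = 1/(-24 + √((2 + R) + 2)*(3 + √((2 + R) + 2))) = 1/(-24 + √(4 + R)*(3 + √(4 + R))))
-422*780 + Z(-12) = -422*780 + 1/(-20 - 12 + 3*√(4 - 12)) = -329160 + 1/(-20 - 12 + 3*√(-8)) = -329160 + 1/(-20 - 12 + 3*(2*I*√2)) = -329160 + 1/(-20 - 12 + 6*I*√2) = -329160 + 1/(-32 + 6*I*√2)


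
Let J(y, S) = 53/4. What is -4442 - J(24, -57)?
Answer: -17821/4 ≈ -4455.3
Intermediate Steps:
J(y, S) = 53/4 (J(y, S) = 53*(¼) = 53/4)
-4442 - J(24, -57) = -4442 - 1*53/4 = -4442 - 53/4 = -17821/4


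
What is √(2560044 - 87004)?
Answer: 4*√154565 ≈ 1572.6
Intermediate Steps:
√(2560044 - 87004) = √2473040 = 4*√154565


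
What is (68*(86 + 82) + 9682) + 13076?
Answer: 34182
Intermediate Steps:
(68*(86 + 82) + 9682) + 13076 = (68*168 + 9682) + 13076 = (11424 + 9682) + 13076 = 21106 + 13076 = 34182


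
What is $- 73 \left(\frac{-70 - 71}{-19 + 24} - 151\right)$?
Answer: $\frac{65408}{5} \approx 13082.0$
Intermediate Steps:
$- 73 \left(\frac{-70 - 71}{-19 + 24} - 151\right) = - 73 \left(- \frac{141}{5} - 151\right) = \left(-73\right) \left(- \frac{896}{5}\right) = \frac{65408}{5}$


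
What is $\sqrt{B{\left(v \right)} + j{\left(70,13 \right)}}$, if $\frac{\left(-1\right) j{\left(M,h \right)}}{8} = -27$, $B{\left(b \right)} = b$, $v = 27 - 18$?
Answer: $15$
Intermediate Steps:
$v = 9$
$j{\left(M,h \right)} = 216$ ($j{\left(M,h \right)} = \left(-8\right) \left(-27\right) = 216$)
$\sqrt{B{\left(v \right)} + j{\left(70,13 \right)}} = \sqrt{9 + 216} = \sqrt{225} = 15$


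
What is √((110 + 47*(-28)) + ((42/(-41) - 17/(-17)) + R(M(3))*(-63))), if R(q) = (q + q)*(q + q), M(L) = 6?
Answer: I*√17277359/41 ≈ 101.38*I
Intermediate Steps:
R(q) = 4*q² (R(q) = (2*q)*(2*q) = 4*q²)
√((110 + 47*(-28)) + ((42/(-41) - 17/(-17)) + R(M(3))*(-63))) = √((110 + 47*(-28)) + ((42/(-41) - 17/(-17)) + (4*6²)*(-63))) = √((110 - 1316) + ((42*(-1/41) - 17*(-1/17)) + (4*36)*(-63))) = √(-1206 + ((-42/41 + 1) + 144*(-63))) = √(-1206 + (-1/41 - 9072)) = √(-1206 - 371953/41) = √(-421399/41) = I*√17277359/41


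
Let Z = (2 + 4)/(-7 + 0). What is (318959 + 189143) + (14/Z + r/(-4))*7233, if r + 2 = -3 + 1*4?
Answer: 1567085/4 ≈ 3.9177e+5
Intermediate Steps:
Z = -6/7 (Z = 6/(-7) = 6*(-⅐) = -6/7 ≈ -0.85714)
r = -1 (r = -2 + (-3 + 1*4) = -2 + (-3 + 4) = -2 + 1 = -1)
(318959 + 189143) + (14/Z + r/(-4))*7233 = (318959 + 189143) + (14/(-6/7) - 1/(-4))*7233 = 508102 + (14*(-7/6) - 1*(-¼))*7233 = 508102 + (-49/3 + ¼)*7233 = 508102 - 193/12*7233 = 508102 - 465323/4 = 1567085/4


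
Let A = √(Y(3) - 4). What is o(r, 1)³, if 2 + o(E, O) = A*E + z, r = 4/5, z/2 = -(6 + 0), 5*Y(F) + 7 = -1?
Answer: -324184/125 + 584416*I*√35/3125 ≈ -2593.5 + 1106.4*I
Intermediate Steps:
Y(F) = -8/5 (Y(F) = -7/5 + (⅕)*(-1) = -7/5 - ⅕ = -8/5)
A = 2*I*√35/5 (A = √(-8/5 - 4) = √(-28/5) = 2*I*√35/5 ≈ 2.3664*I)
z = -12 (z = 2*(-(6 + 0)) = 2*(-1*6) = 2*(-6) = -12)
r = ⅘ (r = 4*(⅕) = ⅘ ≈ 0.80000)
o(E, O) = -14 + 2*I*E*√35/5 (o(E, O) = -2 + ((2*I*√35/5)*E - 12) = -2 + (2*I*E*√35/5 - 12) = -2 + (-12 + 2*I*E*√35/5) = -14 + 2*I*E*√35/5)
o(r, 1)³ = (-14 + (⅖)*I*(⅘)*√35)³ = (-14 + 8*I*√35/25)³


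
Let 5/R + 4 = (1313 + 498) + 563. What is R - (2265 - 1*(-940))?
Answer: -1519169/474 ≈ -3205.0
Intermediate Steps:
R = 1/474 (R = 5/(-4 + ((1313 + 498) + 563)) = 5/(-4 + (1811 + 563)) = 5/(-4 + 2374) = 5/2370 = 5*(1/2370) = 1/474 ≈ 0.0021097)
R - (2265 - 1*(-940)) = 1/474 - (2265 - 1*(-940)) = 1/474 - (2265 + 940) = 1/474 - 1*3205 = 1/474 - 3205 = -1519169/474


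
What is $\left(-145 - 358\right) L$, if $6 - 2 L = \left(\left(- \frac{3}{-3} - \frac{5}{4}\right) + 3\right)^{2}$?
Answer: $\frac{12575}{32} \approx 392.97$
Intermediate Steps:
$L = - \frac{25}{32}$ ($L = 3 - \frac{\left(\left(- \frac{3}{-3} - \frac{5}{4}\right) + 3\right)^{2}}{2} = 3 - \frac{\left(\left(\left(-3\right) \left(- \frac{1}{3}\right) - \frac{5}{4}\right) + 3\right)^{2}}{2} = 3 - \frac{\left(\left(1 - \frac{5}{4}\right) + 3\right)^{2}}{2} = 3 - \frac{\left(- \frac{1}{4} + 3\right)^{2}}{2} = 3 - \frac{\left(\frac{11}{4}\right)^{2}}{2} = 3 - \frac{121}{32} = - \frac{25}{32} \approx -0.78125$)
$\left(-145 - 358\right) L = \left(-145 - 358\right) \left(- \frac{25}{32}\right) = \left(-503\right) \left(- \frac{25}{32}\right) = \frac{12575}{32}$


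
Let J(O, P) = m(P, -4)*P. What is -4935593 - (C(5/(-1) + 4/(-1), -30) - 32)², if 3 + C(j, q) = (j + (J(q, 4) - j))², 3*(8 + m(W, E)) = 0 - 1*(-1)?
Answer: -466189234/81 ≈ -5.7554e+6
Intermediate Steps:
m(W, E) = -23/3 (m(W, E) = -8 + (0 - 1*(-1))/3 = -8 + (0 + 1)/3 = -8 + (⅓)*1 = -8 + ⅓ = -23/3)
J(O, P) = -23*P/3
C(j, q) = 8437/9 (C(j, q) = -3 + (j + (-23/3*4 - j))² = -3 + (j + (-92/3 - j))² = -3 + (-92/3)² = -3 + 8464/9 = 8437/9)
-4935593 - (C(5/(-1) + 4/(-1), -30) - 32)² = -4935593 - (8437/9 - 32)² = -4935593 - (8149/9)² = -4935593 - 1*66406201/81 = -4935593 - 66406201/81 = -466189234/81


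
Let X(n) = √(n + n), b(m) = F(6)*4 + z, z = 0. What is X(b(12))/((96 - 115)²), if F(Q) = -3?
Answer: 2*I*√6/361 ≈ 0.013571*I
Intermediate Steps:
b(m) = -12 (b(m) = -3*4 + 0 = -12 + 0 = -12)
X(n) = √2*√n (X(n) = √(2*n) = √2*√n)
X(b(12))/((96 - 115)²) = (√2*√(-12))/((96 - 115)²) = (√2*(2*I*√3))/((-19)²) = (2*I*√6)/361 = (2*I*√6)*(1/361) = 2*I*√6/361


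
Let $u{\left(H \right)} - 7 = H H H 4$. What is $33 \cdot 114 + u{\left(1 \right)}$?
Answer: $3773$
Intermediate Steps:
$u{\left(H \right)} = 7 + 4 H^{3}$ ($u{\left(H \right)} = 7 + H H H 4 = 7 + H^{2} \cdot 4 H = 7 + 4 H^{3}$)
$33 \cdot 114 + u{\left(1 \right)} = 33 \cdot 114 + \left(7 + 4 \cdot 1^{3}\right) = 3762 + \left(7 + 4 \cdot 1\right) = 3762 + \left(7 + 4\right) = 3762 + 11 = 3773$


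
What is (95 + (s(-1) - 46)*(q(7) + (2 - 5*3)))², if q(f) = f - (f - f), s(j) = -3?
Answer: 151321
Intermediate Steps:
q(f) = f (q(f) = f - 1*0 = f + 0 = f)
(95 + (s(-1) - 46)*(q(7) + (2 - 5*3)))² = (95 + (-3 - 46)*(7 + (2 - 5*3)))² = (95 - 49*(7 + (2 - 15)))² = (95 - 49*(7 - 13))² = (95 - 49*(-6))² = (95 + 294)² = 389² = 151321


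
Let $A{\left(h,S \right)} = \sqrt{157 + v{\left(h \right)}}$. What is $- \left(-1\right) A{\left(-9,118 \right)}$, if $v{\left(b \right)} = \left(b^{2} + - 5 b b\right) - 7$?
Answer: $i \sqrt{174} \approx 13.191 i$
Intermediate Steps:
$v{\left(b \right)} = -7 - 4 b^{2}$ ($v{\left(b \right)} = \left(b^{2} - 5 b^{2}\right) - 7 = - 4 b^{2} - 7 = -7 - 4 b^{2}$)
$A{\left(h,S \right)} = \sqrt{150 - 4 h^{2}}$ ($A{\left(h,S \right)} = \sqrt{157 - \left(7 + 4 h^{2}\right)} = \sqrt{150 - 4 h^{2}}$)
$- \left(-1\right) A{\left(-9,118 \right)} = - \left(-1\right) \sqrt{150 - 4 \left(-9\right)^{2}} = - \left(-1\right) \sqrt{150 - 324} = - \left(-1\right) \sqrt{-174} = - \left(-1\right) i \sqrt{174} = i \sqrt{174}$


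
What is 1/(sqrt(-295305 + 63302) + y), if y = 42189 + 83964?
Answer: 126153/15914811412 - I*sqrt(232003)/15914811412 ≈ 7.9268e-6 - 3.0265e-8*I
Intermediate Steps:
y = 126153
1/(sqrt(-295305 + 63302) + y) = 1/(sqrt(-295305 + 63302) + 126153) = 1/(sqrt(-232003) + 126153) = 1/(I*sqrt(232003) + 126153) = 1/(126153 + I*sqrt(232003))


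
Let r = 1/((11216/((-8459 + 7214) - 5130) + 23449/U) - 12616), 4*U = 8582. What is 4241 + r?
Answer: 1462557212904421/344861410106 ≈ 4241.0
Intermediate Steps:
U = 4291/2 (U = (¼)*8582 = 4291/2 ≈ 2145.5)
r = -27355125/344861410106 (r = 1/((11216/((-8459 + 7214) - 5130) + 23449/(4291/2)) - 12616) = 1/((11216/(-1245 - 5130) + 23449*(2/4291)) - 12616) = 1/((11216/(-6375) + 46898/4291) - 12616) = 1/((11216*(-1/6375) + 46898/4291) - 12616) = 1/((-11216/6375 + 46898/4291) - 12616) = 1/(250846894/27355125 - 12616) = 1/(-344861410106/27355125) = -27355125/344861410106 ≈ -7.9322e-5)
4241 + r = 4241 - 27355125/344861410106 = 1462557212904421/344861410106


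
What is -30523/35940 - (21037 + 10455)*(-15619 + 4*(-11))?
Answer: 17727735473717/35940 ≈ 4.9326e+8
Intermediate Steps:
-30523/35940 - (21037 + 10455)*(-15619 + 4*(-11)) = -30523*1/35940 - 31492*(-15619 - 44) = -30523/35940 - 31492*(-15663) = -30523/35940 - 1*(-493259196) = -30523/35940 + 493259196 = 17727735473717/35940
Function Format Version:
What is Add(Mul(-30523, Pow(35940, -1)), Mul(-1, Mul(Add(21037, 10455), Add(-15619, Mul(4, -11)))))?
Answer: Rational(17727735473717, 35940) ≈ 4.9326e+8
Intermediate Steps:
Add(Mul(-30523, Pow(35940, -1)), Mul(-1, Mul(Add(21037, 10455), Add(-15619, Mul(4, -11))))) = Add(Mul(-30523, Rational(1, 35940)), Mul(-1, Mul(31492, Add(-15619, -44)))) = Add(Rational(-30523, 35940), Mul(-1, Mul(31492, -15663))) = Add(Rational(-30523, 35940), Mul(-1, -493259196)) = Add(Rational(-30523, 35940), 493259196) = Rational(17727735473717, 35940)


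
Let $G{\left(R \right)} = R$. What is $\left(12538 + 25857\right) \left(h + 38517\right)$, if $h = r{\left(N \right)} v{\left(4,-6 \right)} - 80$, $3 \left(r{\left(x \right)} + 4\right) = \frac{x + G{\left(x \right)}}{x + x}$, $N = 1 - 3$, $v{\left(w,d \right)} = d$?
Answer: $1476633305$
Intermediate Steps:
$N = -2$ ($N = 1 - 3 = -2$)
$r{\left(x \right)} = - \frac{11}{3}$ ($r{\left(x \right)} = -4 + \frac{\left(x + x\right) \frac{1}{x + x}}{3} = -4 + \frac{2 x \frac{1}{2 x}}{3} = -4 + \frac{1}{3} \cdot 1 = -4 + \frac{1}{3} = - \frac{11}{3}$)
$h = -58$ ($h = \left(- \frac{11}{3}\right) \left(-6\right) - 80 = 22 - 80 = -58$)
$\left(12538 + 25857\right) \left(h + 38517\right) = \left(12538 + 25857\right) \left(-58 + 38517\right) = 38395 \cdot 38459 = 1476633305$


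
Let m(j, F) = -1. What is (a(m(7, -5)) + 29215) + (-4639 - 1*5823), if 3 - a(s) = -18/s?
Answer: 18738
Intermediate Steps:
a(s) = 3 + 18/s (a(s) = 3 - (-18)/s = 3 + 18/s)
(a(m(7, -5)) + 29215) + (-4639 - 1*5823) = ((3 + 18/(-1)) + 29215) + (-4639 - 1*5823) = ((3 + 18*(-1)) + 29215) + (-4639 - 5823) = ((3 - 18) + 29215) - 10462 = (-15 + 29215) - 10462 = 29200 - 10462 = 18738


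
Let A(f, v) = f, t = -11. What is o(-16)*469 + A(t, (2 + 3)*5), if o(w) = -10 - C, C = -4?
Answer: -2825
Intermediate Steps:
o(w) = -6 (o(w) = -10 - 1*(-4) = -10 + 4 = -6)
o(-16)*469 + A(t, (2 + 3)*5) = -6*469 - 11 = -2814 - 11 = -2825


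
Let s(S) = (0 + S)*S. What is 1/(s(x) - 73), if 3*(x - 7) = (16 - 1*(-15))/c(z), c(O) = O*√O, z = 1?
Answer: 9/2047 ≈ 0.0043967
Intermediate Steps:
c(O) = O^(3/2)
x = 52/3 (x = 7 + ((16 - 1*(-15))/(1^(3/2)))/3 = 7 + ((16 + 15)/1)/3 = 7 + (31*1)/3 = 7 + (⅓)*31 = 7 + 31/3 = 52/3 ≈ 17.333)
s(S) = S² (s(S) = S*S = S²)
1/(s(x) - 73) = 1/((52/3)² - 73) = 1/(2704/9 - 73) = 1/(2047/9) = 9/2047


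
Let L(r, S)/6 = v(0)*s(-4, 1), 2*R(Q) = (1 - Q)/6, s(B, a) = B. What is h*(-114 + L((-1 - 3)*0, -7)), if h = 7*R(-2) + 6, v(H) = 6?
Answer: -3999/2 ≈ -1999.5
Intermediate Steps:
R(Q) = 1/12 - Q/12 (R(Q) = ((1 - Q)/6)/2 = ((1 - Q)*(⅙))/2 = (⅙ - Q/6)/2 = 1/12 - Q/12)
L(r, S) = -144 (L(r, S) = 6*(6*(-4)) = 6*(-24) = -144)
h = 31/4 (h = 7*(1/12 - 1/12*(-2)) + 6 = 7*(1/12 + ⅙) + 6 = 7*(¼) + 6 = 7/4 + 6 = 31/4 ≈ 7.7500)
h*(-114 + L((-1 - 3)*0, -7)) = 31*(-114 - 144)/4 = (31/4)*(-258) = -3999/2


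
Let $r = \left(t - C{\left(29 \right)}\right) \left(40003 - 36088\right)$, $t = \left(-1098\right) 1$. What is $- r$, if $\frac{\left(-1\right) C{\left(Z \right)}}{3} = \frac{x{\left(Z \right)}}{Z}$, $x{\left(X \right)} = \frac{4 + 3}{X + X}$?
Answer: $\frac{249320025}{58} \approx 4.2986 \cdot 10^{6}$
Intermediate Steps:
$x{\left(X \right)} = \frac{7}{2 X}$
$t = -1098$
$C{\left(Z \right)} = - \frac{21}{2 Z^{2}}$ ($C{\left(Z \right)} = - 3 \frac{\frac{7}{2} \frac{1}{Z}}{Z} = - 3 \frac{7}{2 Z^{2}} = - \frac{21}{2 Z^{2}}$)
$r = - \frac{249320025}{58}$ ($r = \left(-1098 - - \frac{21}{2 \cdot 841}\right) \left(40003 - 36088\right) = \left(-1098 - \left(- \frac{21}{2}\right) \frac{1}{841}\right) 3915 = \left(-1098 - - \frac{21}{1682}\right) 3915 = \left(-1098 + \frac{21}{1682}\right) 3915 = \left(- \frac{1846815}{1682}\right) 3915 = - \frac{249320025}{58} \approx -4.2986 \cdot 10^{6}$)
$- r = \left(-1\right) \left(- \frac{249320025}{58}\right) = \frac{249320025}{58}$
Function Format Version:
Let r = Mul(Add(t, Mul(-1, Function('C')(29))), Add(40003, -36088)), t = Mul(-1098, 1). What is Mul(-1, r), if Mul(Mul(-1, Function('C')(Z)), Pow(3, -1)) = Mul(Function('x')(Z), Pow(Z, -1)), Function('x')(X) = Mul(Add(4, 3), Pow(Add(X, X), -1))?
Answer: Rational(249320025, 58) ≈ 4.2986e+6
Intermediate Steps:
Function('x')(X) = Mul(Rational(7, 2), Pow(X, -1)) (Function('x')(X) = Mul(7, Pow(Mul(2, X), -1)) = Mul(7, Mul(Rational(1, 2), Pow(X, -1))) = Mul(Rational(7, 2), Pow(X, -1)))
t = -1098
Function('C')(Z) = Mul(Rational(-21, 2), Pow(Z, -2)) (Function('C')(Z) = Mul(-3, Mul(Mul(Rational(7, 2), Pow(Z, -1)), Pow(Z, -1))) = Mul(-3, Mul(Rational(7, 2), Pow(Z, -2))) = Mul(Rational(-21, 2), Pow(Z, -2)))
r = Rational(-249320025, 58) (r = Mul(Add(-1098, Mul(-1, Mul(Rational(-21, 2), Pow(29, -2)))), Add(40003, -36088)) = Mul(Add(-1098, Mul(-1, Mul(Rational(-21, 2), Rational(1, 841)))), 3915) = Mul(Add(-1098, Mul(-1, Rational(-21, 1682))), 3915) = Mul(Add(-1098, Rational(21, 1682)), 3915) = Mul(Rational(-1846815, 1682), 3915) = Rational(-249320025, 58) ≈ -4.2986e+6)
Mul(-1, r) = Mul(-1, Rational(-249320025, 58)) = Rational(249320025, 58)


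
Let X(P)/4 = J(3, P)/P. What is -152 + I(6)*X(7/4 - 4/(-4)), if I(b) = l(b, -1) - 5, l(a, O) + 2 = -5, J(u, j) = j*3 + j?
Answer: -344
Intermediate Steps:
J(u, j) = 4*j (J(u, j) = 3*j + j = 4*j)
l(a, O) = -7 (l(a, O) = -2 - 5 = -7)
X(P) = 16 (X(P) = 4*((4*P)/P) = 4*4 = 16)
I(b) = -12 (I(b) = -7 - 5 = -12)
-152 + I(6)*X(7/4 - 4/(-4)) = -152 - 12*16 = -152 - 192 = -344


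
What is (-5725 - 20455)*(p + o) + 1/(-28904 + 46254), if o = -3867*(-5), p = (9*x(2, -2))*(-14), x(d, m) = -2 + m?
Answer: -9011330096999/17350 ≈ -5.1939e+8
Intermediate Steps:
p = 504 (p = (9*(-2 - 2))*(-14) = (9*(-4))*(-14) = -36*(-14) = 504)
o = 19335
(-5725 - 20455)*(p + o) + 1/(-28904 + 46254) = (-5725 - 20455)*(504 + 19335) + 1/(-28904 + 46254) = -26180*19839 + 1/17350 = -519385020 + 1/17350 = -9011330096999/17350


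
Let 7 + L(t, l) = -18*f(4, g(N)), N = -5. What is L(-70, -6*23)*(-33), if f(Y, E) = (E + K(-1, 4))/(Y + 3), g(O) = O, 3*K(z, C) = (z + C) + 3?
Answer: -165/7 ≈ -23.571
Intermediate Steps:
K(z, C) = 1 + C/3 + z/3 (K(z, C) = ((z + C) + 3)/3 = ((C + z) + 3)/3 = (3 + C + z)/3 = 1 + C/3 + z/3)
f(Y, E) = (2 + E)/(3 + Y) (f(Y, E) = (E + (1 + (1/3)*4 + (1/3)*(-1)))/(Y + 3) = (E + (1 + 4/3 - 1/3))/(3 + Y) = (E + 2)/(3 + Y) = (2 + E)/(3 + Y))
L(t, l) = 5/7 (L(t, l) = -7 - 18*(2 - 5)/(3 + 4) = -7 - 18*(-3)/7 = -7 - 18*(-3/7) = -7 + 54/7 = 5/7)
L(-70, -6*23)*(-33) = (5/7)*(-33) = -165/7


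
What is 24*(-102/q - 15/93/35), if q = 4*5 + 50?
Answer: -38064/1085 ≈ -35.082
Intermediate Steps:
q = 70 (q = 20 + 50 = 70)
24*(-102/q - 15/93/35) = 24*(-102/70 - 15/93/35) = 24*(-102*1/70 - 15*1/93*(1/35)) = 24*(-51/35 - 5/31*1/35) = 24*(-51/35 - 1/217) = 24*(-1586/1085) = -38064/1085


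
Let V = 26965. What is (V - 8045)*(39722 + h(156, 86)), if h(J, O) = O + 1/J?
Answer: 29373531770/39 ≈ 7.5317e+8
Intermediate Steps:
(V - 8045)*(39722 + h(156, 86)) = (26965 - 8045)*(39722 + (86 + 1/156)) = 18920*(39722 + (86 + 1/156)) = 18920*(39722 + 13417/156) = 18920*(6210049/156) = 29373531770/39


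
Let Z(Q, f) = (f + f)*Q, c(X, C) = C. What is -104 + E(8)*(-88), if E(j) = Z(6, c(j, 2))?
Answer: -2216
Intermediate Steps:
Z(Q, f) = 2*Q*f (Z(Q, f) = (2*f)*Q = 2*Q*f)
E(j) = 24 (E(j) = 2*6*2 = 24)
-104 + E(8)*(-88) = -104 + 24*(-88) = -104 - 2112 = -2216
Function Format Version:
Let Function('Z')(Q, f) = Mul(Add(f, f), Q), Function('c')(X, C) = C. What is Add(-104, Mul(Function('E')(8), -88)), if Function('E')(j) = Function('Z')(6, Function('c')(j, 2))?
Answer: -2216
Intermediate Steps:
Function('Z')(Q, f) = Mul(2, Q, f) (Function('Z')(Q, f) = Mul(Mul(2, f), Q) = Mul(2, Q, f))
Function('E')(j) = 24 (Function('E')(j) = Mul(2, 6, 2) = 24)
Add(-104, Mul(Function('E')(8), -88)) = Add(-104, Mul(24, -88)) = Add(-104, -2112) = -2216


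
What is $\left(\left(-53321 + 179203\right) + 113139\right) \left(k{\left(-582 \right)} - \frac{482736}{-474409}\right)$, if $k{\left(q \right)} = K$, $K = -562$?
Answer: $- \frac{63611882995562}{474409} \approx -1.3409 \cdot 10^{8}$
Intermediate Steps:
$k{\left(q \right)} = -562$
$\left(\left(-53321 + 179203\right) + 113139\right) \left(k{\left(-582 \right)} - \frac{482736}{-474409}\right) = \left(\left(-53321 + 179203\right) + 113139\right) \left(-562 - \frac{482736}{-474409}\right) = \left(125882 + 113139\right) \left(-562 - - \frac{482736}{474409}\right) = 239021 \left(-562 + \frac{482736}{474409}\right) = 239021 \left(- \frac{266135122}{474409}\right) = - \frac{63611882995562}{474409}$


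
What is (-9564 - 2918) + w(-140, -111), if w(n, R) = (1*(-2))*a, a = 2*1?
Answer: -12486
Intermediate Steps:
a = 2
w(n, R) = -4 (w(n, R) = (1*(-2))*2 = -2*2 = -4)
(-9564 - 2918) + w(-140, -111) = (-9564 - 2918) - 4 = -12482 - 4 = -12486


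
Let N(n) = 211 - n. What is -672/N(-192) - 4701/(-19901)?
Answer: -11478969/8020103 ≈ -1.4313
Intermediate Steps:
-672/N(-192) - 4701/(-19901) = -672/(211 - 1*(-192)) - 4701/(-19901) = -672/(211 + 192) - 4701*(-1/19901) = -672/403 + 4701/19901 = -11478969/8020103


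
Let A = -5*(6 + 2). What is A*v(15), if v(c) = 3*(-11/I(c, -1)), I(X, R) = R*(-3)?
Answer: 440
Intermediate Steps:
I(X, R) = -3*R
v(c) = -11 (v(c) = 3*(-11/((-3*(-1)))) = 3*(-11/3) = -11)
A = -40 (A = -5*8 = -40)
A*v(15) = -40*(-11) = 440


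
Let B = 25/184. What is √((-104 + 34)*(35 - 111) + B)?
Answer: √45029630/92 ≈ 72.939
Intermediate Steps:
B = 25/184 (B = 25*(1/184) = 25/184 ≈ 0.13587)
√((-104 + 34)*(35 - 111) + B) = √((-104 + 34)*(35 - 111) + 25/184) = √(-70*(-76) + 25/184) = √(5320 + 25/184) = √(978905/184) = √45029630/92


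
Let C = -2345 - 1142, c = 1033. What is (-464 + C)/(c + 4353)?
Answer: -3951/5386 ≈ -0.73357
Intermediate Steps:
C = -3487
(-464 + C)/(c + 4353) = (-464 - 3487)/(1033 + 4353) = -3951/5386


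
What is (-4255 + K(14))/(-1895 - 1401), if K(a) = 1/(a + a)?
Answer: 119139/92288 ≈ 1.2909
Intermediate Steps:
K(a) = 1/(2*a)
(-4255 + K(14))/(-1895 - 1401) = (-4255 + (1/2)/14)/(-1895 - 1401) = (-4255 + (1/2)*(1/14))/(-3296) = (-4255 + 1/28)*(-1/3296) = -119139/28*(-1/3296) = 119139/92288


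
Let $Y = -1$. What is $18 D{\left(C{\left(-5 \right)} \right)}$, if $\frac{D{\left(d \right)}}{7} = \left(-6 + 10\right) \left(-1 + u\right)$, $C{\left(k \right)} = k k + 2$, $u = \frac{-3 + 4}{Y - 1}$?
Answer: $-756$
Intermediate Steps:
$u = - \frac{1}{2}$ ($u = \frac{-3 + 4}{-1 - 1} = 1 \frac{1}{-2} = 1 \left(- \frac{1}{2}\right) = - \frac{1}{2} \approx -0.5$)
$C{\left(k \right)} = 2 + k^{2}$ ($C{\left(k \right)} = k^{2} + 2 = 2 + k^{2}$)
$D{\left(d \right)} = -42$ ($D{\left(d \right)} = 7 \left(-6 + 10\right) \left(-1 - \frac{1}{2}\right) = 7 \cdot 4 \left(- \frac{3}{2}\right) = 7 \left(-6\right) = -42$)
$18 D{\left(C{\left(-5 \right)} \right)} = 18 \left(-42\right) = -756$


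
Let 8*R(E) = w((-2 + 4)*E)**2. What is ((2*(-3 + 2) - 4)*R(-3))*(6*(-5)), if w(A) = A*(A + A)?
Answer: 116640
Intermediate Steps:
w(A) = 2*A**2 (w(A) = A*(2*A) = 2*A**2)
R(E) = 8*E**4 (R(E) = (2*((-2 + 4)*E)**2)**2/8 = (2*(2*E)**2)**2/8 = (2*(4*E**2))**2/8 = (8*E**2)**2/8 = (64*E**4)/8 = 8*E**4)
((2*(-3 + 2) - 4)*R(-3))*(6*(-5)) = ((2*(-3 + 2) - 4)*(8*(-3)**4))*(6*(-5)) = ((2*(-1) - 4)*(8*81))*(-30) = ((-2 - 4)*648)*(-30) = -6*648*(-30) = -3888*(-30) = 116640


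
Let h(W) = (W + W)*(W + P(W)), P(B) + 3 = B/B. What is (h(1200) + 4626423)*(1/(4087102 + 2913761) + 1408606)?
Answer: 24658979116023695639/2333621 ≈ 1.0567e+13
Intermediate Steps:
P(B) = -2 (P(B) = -3 + B/B = -3 + 1 = -2)
h(W) = 2*W*(-2 + W) (h(W) = (W + W)*(W - 2) = (2*W)*(-2 + W) = 2*W*(-2 + W))
(h(1200) + 4626423)*(1/(4087102 + 2913761) + 1408606) = (2*1200*(-2 + 1200) + 4626423)*(1/(4087102 + 2913761) + 1408606) = (2*1200*1198 + 4626423)*(1/7000863 + 1408606) = (2875200 + 4626423)*(1/7000863 + 1408606) = 7501623*(9861457626979/7000863) = 24658979116023695639/2333621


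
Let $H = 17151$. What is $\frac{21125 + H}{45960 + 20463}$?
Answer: $\frac{5468}{9489} \approx 0.57625$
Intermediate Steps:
$\frac{21125 + H}{45960 + 20463} = \frac{21125 + 17151}{45960 + 20463} = \frac{38276}{66423} = 38276 \cdot \frac{1}{66423} = \frac{5468}{9489}$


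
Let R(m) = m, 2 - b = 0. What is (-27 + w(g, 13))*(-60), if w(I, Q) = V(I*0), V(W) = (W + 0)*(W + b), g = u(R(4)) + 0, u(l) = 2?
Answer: 1620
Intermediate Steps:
b = 2 (b = 2 - 1*0 = 2 + 0 = 2)
g = 2 (g = 2 + 0 = 2)
V(W) = W*(2 + W) (V(W) = (W + 0)*(W + 2) = W*(2 + W))
w(I, Q) = 0 (w(I, Q) = (I*0)*(2 + I*0) = 0*(2 + 0) = 0*2 = 0)
(-27 + w(g, 13))*(-60) = (-27 + 0)*(-60) = -27*(-60) = 1620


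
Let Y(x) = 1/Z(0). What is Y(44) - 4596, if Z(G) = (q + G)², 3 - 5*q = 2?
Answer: -4571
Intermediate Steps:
q = ⅕ (q = ⅗ - ⅕*2 = ⅗ - ⅖ = ⅕ ≈ 0.20000)
Z(G) = (⅕ + G)²
Y(x) = 25 (Y(x) = 1/((1 + 5*0)²/25) = 1/((1 + 0)²/25) = 1/((1/25)*1²) = 1/((1/25)*1) = 1/(1/25) = 25)
Y(44) - 4596 = 25 - 4596 = -4571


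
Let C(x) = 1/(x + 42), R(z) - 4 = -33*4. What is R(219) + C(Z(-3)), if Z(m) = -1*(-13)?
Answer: -7039/55 ≈ -127.98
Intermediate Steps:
R(z) = -128 (R(z) = 4 - 33*4 = 4 - 132 = -128)
Z(m) = 13
C(x) = 1/(42 + x)
R(219) + C(Z(-3)) = -128 + 1/(42 + 13) = -128 + 1/55 = -7039/55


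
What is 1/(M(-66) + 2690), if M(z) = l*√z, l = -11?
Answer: 1345/3622043 + 11*I*√66/7244086 ≈ 0.00037134 + 1.2336e-5*I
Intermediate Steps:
M(z) = -11*√z
1/(M(-66) + 2690) = 1/(-11*I*√66 + 2690) = 1/(2690 - 11*I*√66)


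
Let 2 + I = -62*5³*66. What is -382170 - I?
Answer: 129332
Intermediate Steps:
I = -511502 (I = -2 - 62*5³*66 = -2 - 62*125*66 = -2 - 7750*66 = -2 - 511500 = -511502)
-382170 - I = -382170 - 1*(-511502) = -382170 + 511502 = 129332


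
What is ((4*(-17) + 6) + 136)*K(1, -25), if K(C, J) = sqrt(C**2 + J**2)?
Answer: 74*sqrt(626) ≈ 1851.5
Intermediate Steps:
((4*(-17) + 6) + 136)*K(1, -25) = ((4*(-17) + 6) + 136)*sqrt(1**2 + (-25)**2) = ((-68 + 6) + 136)*sqrt(1 + 625) = (-62 + 136)*sqrt(626) = 74*sqrt(626)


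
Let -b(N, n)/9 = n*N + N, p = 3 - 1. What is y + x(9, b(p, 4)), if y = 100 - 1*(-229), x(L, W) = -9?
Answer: 320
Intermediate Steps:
p = 2
b(N, n) = -9*N - 9*N*n (b(N, n) = -9*(n*N + N) = -9*(N*n + N) = -9*(N + N*n) = -9*N - 9*N*n)
y = 329 (y = 100 + 229 = 329)
y + x(9, b(p, 4)) = 329 - 9 = 320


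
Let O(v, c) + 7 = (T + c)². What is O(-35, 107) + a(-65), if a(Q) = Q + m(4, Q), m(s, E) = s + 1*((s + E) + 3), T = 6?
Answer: 12643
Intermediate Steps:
O(v, c) = -7 + (6 + c)²
m(s, E) = 3 + E + 2*s (m(s, E) = s + 1*((E + s) + 3) = s + 1*(3 + E + s) = s + (3 + E + s) = 3 + E + 2*s)
a(Q) = 11 + 2*Q (a(Q) = Q + (3 + Q + 2*4) = Q + (3 + Q + 8) = Q + (11 + Q) = 11 + 2*Q)
O(-35, 107) + a(-65) = (-7 + (6 + 107)²) + (11 + 2*(-65)) = (-7 + 113²) + (11 - 130) = (-7 + 12769) - 119 = 12762 - 119 = 12643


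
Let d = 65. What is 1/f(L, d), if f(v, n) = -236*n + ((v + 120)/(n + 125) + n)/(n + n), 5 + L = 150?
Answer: -4940/75777077 ≈ -6.5191e-5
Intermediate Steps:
L = 145 (L = -5 + 150 = 145)
f(v, n) = -236*n + (n + (120 + v)/(125 + n))/(2*n) (f(v, n) = -236*n + ((120 + v)/(125 + n) + n)/((2*n)) = -236*n + ((120 + v)/(125 + n) + n)*(1/(2*n)) = -236*n + (n + (120 + v)/(125 + n))*(1/(2*n)) = -236*n + (n + (120 + v)/(125 + n))/(2*n))
1/f(L, d) = 1/((½)*(120 + 145 - 58999*65² - 472*65³ + 125*65)/(65*(125 + 65))) = 1/((½)*(1/65)*(120 + 145 - 58999*4225 - 472*274625 + 8125)/190) = 1/((½)*(1/65)*(1/190)*(120 + 145 - 249270775 - 129623000 + 8125)) = 1/((½)*(1/65)*(1/190)*(-378885385)) = 1/(-75777077/4940) = -4940/75777077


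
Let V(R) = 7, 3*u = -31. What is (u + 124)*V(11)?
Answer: 2387/3 ≈ 795.67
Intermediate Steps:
u = -31/3 (u = (1/3)*(-31) = -31/3 ≈ -10.333)
(u + 124)*V(11) = (-31/3 + 124)*7 = (341/3)*7 = 2387/3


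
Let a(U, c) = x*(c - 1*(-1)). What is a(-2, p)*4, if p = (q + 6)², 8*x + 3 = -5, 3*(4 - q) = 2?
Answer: -3172/9 ≈ -352.44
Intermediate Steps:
q = 10/3 (q = 4 - ⅓*2 = 4 - ⅔ = 10/3 ≈ 3.3333)
x = -1 (x = -3/8 + (⅛)*(-5) = -3/8 - 5/8 = -1)
p = 784/9 (p = (10/3 + 6)² = (28/3)² = 784/9 ≈ 87.111)
a(U, c) = -1 - c (a(U, c) = -(c - 1*(-1)) = -(c + 1) = -(1 + c) = -1 - c)
a(-2, p)*4 = (-1 - 1*784/9)*4 = (-1 - 784/9)*4 = -793/9*4 = -3172/9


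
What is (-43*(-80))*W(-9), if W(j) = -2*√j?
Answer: -20640*I ≈ -20640.0*I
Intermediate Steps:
(-43*(-80))*W(-9) = (-43*(-80))*(-6*I) = 3440*(-6*I) = -20640*I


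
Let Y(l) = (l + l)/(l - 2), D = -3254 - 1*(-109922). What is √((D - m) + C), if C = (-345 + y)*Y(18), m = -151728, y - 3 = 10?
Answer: √257649 ≈ 507.59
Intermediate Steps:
y = 13 (y = 3 + 10 = 13)
D = 106668 (D = -3254 + 109922 = 106668)
Y(l) = 2*l/(-2 + l) (Y(l) = (2*l)/(-2 + l) = 2*l/(-2 + l))
C = -747 (C = (-345 + 13)*(2*18/(-2 + 18)) = -664*18/16 = -332*9/4 = -747)
√((D - m) + C) = √((106668 - 1*(-151728)) - 747) = √((106668 + 151728) - 747) = √(258396 - 747) = √257649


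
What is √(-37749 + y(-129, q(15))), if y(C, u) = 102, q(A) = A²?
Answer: 3*I*√4183 ≈ 194.03*I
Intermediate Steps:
√(-37749 + y(-129, q(15))) = √(-37749 + 102) = √(-37647) = 3*I*√4183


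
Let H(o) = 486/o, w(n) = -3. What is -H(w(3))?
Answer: 162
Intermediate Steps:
-H(w(3)) = -486/(-3) = -486*(-1)/3 = -1*(-162) = 162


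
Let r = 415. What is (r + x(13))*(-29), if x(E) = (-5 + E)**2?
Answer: -13891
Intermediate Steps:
(r + x(13))*(-29) = (415 + (-5 + 13)**2)*(-29) = (415 + 8**2)*(-29) = (415 + 64)*(-29) = 479*(-29) = -13891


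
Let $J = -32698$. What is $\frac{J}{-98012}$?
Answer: $\frac{16349}{49006} \approx 0.33361$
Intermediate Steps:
$\frac{J}{-98012} = - \frac{32698}{-98012} = \left(-32698\right) \left(- \frac{1}{98012}\right) = \frac{16349}{49006}$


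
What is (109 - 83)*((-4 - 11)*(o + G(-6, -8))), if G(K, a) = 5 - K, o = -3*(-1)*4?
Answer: -8970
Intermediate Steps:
o = 12 (o = 3*4 = 12)
(109 - 83)*((-4 - 11)*(o + G(-6, -8))) = (109 - 83)*((-4 - 11)*(12 + (5 - 1*(-6)))) = 26*(-15*(12 + (5 + 6))) = 26*(-15*(12 + 11)) = 26*(-15*23) = 26*(-345) = -8970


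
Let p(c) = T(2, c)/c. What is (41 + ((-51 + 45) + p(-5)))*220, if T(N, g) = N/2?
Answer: 7656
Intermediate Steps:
T(N, g) = N/2 (T(N, g) = N*(½) = N/2)
p(c) = 1/c (p(c) = ((½)*2)/c = 1/c)
(41 + ((-51 + 45) + p(-5)))*220 = (41 + ((-51 + 45) + 1/(-5)))*220 = (41 + (-6 - ⅕))*220 = (41 - 31/5)*220 = (174/5)*220 = 7656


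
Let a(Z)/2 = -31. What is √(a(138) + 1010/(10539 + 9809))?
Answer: I*√6412499242/10174 ≈ 7.8709*I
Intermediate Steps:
a(Z) = -62 (a(Z) = 2*(-31) = -62)
√(a(138) + 1010/(10539 + 9809)) = √(-62 + 1010/(10539 + 9809)) = √(-62 + 1010/20348) = √(-62 + 1010*(1/20348)) = √(-62 + 505/10174) = √(-630283/10174) = I*√6412499242/10174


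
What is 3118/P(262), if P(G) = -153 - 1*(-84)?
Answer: -3118/69 ≈ -45.188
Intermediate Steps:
P(G) = -69 (P(G) = -153 + 84 = -69)
3118/P(262) = 3118/(-69) = 3118*(-1/69) = -3118/69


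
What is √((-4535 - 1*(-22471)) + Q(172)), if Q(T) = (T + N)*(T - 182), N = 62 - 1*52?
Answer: 2*√4029 ≈ 126.95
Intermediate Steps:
N = 10 (N = 62 - 52 = 10)
Q(T) = (-182 + T)*(10 + T) (Q(T) = (T + 10)*(T - 182) = (10 + T)*(-182 + T) = (-182 + T)*(10 + T))
√((-4535 - 1*(-22471)) + Q(172)) = √((-4535 - 1*(-22471)) + (-1820 + 172² - 172*172)) = √((-4535 + 22471) + (-1820 + 29584 - 29584)) = √(17936 - 1820) = √16116 = 2*√4029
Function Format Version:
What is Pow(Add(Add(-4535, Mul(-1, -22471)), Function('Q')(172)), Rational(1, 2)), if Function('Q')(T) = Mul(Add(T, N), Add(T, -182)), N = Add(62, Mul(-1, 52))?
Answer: Mul(2, Pow(4029, Rational(1, 2))) ≈ 126.95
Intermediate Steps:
N = 10 (N = Add(62, -52) = 10)
Function('Q')(T) = Mul(Add(-182, T), Add(10, T)) (Function('Q')(T) = Mul(Add(T, 10), Add(T, -182)) = Mul(Add(10, T), Add(-182, T)) = Mul(Add(-182, T), Add(10, T)))
Pow(Add(Add(-4535, Mul(-1, -22471)), Function('Q')(172)), Rational(1, 2)) = Pow(Add(Add(-4535, Mul(-1, -22471)), Add(-1820, Pow(172, 2), Mul(-172, 172))), Rational(1, 2)) = Pow(Add(Add(-4535, 22471), Add(-1820, 29584, -29584)), Rational(1, 2)) = Pow(Add(17936, -1820), Rational(1, 2)) = Pow(16116, Rational(1, 2)) = Mul(2, Pow(4029, Rational(1, 2)))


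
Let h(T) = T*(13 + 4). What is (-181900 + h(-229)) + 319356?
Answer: 133563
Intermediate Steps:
h(T) = 17*T (h(T) = T*17 = 17*T)
(-181900 + h(-229)) + 319356 = (-181900 + 17*(-229)) + 319356 = (-181900 - 3893) + 319356 = -185793 + 319356 = 133563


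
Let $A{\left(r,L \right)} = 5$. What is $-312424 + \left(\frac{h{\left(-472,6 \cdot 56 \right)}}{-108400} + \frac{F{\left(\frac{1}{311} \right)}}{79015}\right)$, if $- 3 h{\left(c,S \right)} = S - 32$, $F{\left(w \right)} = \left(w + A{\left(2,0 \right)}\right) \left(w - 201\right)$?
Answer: $- \frac{9705888038372285503}{31066395897975} \approx -3.1242 \cdot 10^{5}$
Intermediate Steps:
$F{\left(w \right)} = \left(-201 + w\right) \left(5 + w\right)$ ($F{\left(w \right)} = \left(w + 5\right) \left(w - 201\right) = \left(5 + w\right) \left(-201 + w\right) = \left(-201 + w\right) \left(5 + w\right)$)
$h{\left(c,S \right)} = \frac{32}{3} - \frac{S}{3}$ ($h{\left(c,S \right)} = - \frac{S - 32}{3} = - \frac{-32 + S}{3} = \frac{32}{3} - \frac{S}{3}$)
$-312424 + \left(\frac{h{\left(-472,6 \cdot 56 \right)}}{-108400} + \frac{F{\left(\frac{1}{311} \right)}}{79015}\right) = -312424 + \left(\frac{\frac{32}{3} - \frac{6 \cdot 56}{3}}{-108400} + \frac{-1005 + \left(\frac{1}{311}\right)^{2} - \frac{196}{311}}{79015}\right) = -312424 + \left(\left(\frac{32}{3} - 112\right) \left(- \frac{1}{108400}\right) + \left(-1005 + \left(\frac{1}{311}\right)^{2} - \frac{196}{311}\right) \frac{1}{79015}\right) = -312424 + \left(\left(\frac{32}{3} - 112\right) \left(- \frac{1}{108400}\right) + \left(-1005 + \frac{1}{96721} - \frac{196}{311}\right) \frac{1}{79015}\right) = -312424 - \frac{366343344103}{31066395897975} = - \frac{9705888038372285503}{31066395897975}$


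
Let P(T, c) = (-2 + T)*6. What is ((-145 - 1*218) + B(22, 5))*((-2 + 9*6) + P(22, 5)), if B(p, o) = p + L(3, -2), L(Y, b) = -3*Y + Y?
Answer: -59684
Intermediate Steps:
L(Y, b) = -2*Y
P(T, c) = -12 + 6*T
B(p, o) = -6 + p (B(p, o) = p - 2*3 = p - 6 = -6 + p)
((-145 - 1*218) + B(22, 5))*((-2 + 9*6) + P(22, 5)) = ((-145 - 1*218) + (-6 + 22))*((-2 + 9*6) + (-12 + 6*22)) = ((-145 - 218) + 16)*((-2 + 54) + (-12 + 132)) = (-363 + 16)*(52 + 120) = -347*172 = -59684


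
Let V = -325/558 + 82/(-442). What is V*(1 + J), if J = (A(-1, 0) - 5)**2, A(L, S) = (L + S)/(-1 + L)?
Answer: -473515/29016 ≈ -16.319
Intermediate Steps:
A(L, S) = (L + S)/(-1 + L)
J = 81/4 (J = ((-1 + 0)/(-1 - 1) - 5)**2 = (-1/(-2) - 5)**2 = (-1/2*(-1) - 5)**2 = (1/2 - 5)**2 = (-9/2)**2 = 81/4 ≈ 20.250)
V = -94703/123318 (V = -325*1/558 + 82*(-1/442) = -325/558 - 41/221 = -94703/123318 ≈ -0.76796)
V*(1 + J) = -94703*(1 + 81/4)/123318 = -94703/123318*85/4 = -473515/29016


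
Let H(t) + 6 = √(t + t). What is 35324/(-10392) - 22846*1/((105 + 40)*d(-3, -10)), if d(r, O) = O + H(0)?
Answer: 9716497/1506840 ≈ 6.4483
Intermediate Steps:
H(t) = -6 + √2*√t (H(t) = -6 + √(t + t) = -6 + √(2*t) = -6 + √2*√t)
d(r, O) = -6 + O (d(r, O) = O + (-6 + √2*√0) = O + (-6 + √2*0) = O + (-6 + 0) = O - 6 = -6 + O)
35324/(-10392) - 22846*1/((105 + 40)*d(-3, -10)) = 35324/(-10392) - 22846*1/((-6 - 10)*(105 + 40)) = 35324*(-1/10392) - 22846/((-16*145)) = -8831/2598 - 22846/(-2320) = -8831/2598 - 22846*(-1/2320) = -8831/2598 + 11423/1160 = 9716497/1506840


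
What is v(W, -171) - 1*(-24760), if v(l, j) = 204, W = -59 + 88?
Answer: 24964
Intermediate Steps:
W = 29
v(W, -171) - 1*(-24760) = 204 - 1*(-24760) = 204 + 24760 = 24964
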